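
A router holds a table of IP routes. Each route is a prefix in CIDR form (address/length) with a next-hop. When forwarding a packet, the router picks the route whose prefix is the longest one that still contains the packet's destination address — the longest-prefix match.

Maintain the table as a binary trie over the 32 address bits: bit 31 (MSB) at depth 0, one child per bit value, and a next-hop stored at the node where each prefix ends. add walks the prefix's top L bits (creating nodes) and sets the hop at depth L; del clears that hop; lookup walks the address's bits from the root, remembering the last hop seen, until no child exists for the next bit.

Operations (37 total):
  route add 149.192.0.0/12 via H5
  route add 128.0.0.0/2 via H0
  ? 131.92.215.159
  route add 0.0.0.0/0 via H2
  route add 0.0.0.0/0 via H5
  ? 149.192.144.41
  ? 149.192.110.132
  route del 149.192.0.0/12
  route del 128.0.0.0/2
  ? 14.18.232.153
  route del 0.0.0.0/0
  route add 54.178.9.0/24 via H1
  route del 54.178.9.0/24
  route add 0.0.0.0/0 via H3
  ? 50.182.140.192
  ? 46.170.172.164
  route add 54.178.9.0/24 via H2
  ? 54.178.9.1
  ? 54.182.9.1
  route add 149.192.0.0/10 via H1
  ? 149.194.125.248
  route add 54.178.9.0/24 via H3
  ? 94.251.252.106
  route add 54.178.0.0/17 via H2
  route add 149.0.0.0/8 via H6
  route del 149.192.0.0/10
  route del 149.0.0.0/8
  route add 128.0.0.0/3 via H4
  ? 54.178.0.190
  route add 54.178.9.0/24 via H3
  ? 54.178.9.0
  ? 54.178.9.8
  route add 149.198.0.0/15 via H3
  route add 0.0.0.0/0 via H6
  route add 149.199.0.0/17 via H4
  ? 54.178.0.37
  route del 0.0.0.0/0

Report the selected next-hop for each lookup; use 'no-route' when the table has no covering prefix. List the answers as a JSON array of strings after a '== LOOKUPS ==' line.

Trace:
  add 149.192.0.0/12 -> H5 at depth 12
  add 128.0.0.0/2 -> H0 at depth 2
  ? 131.92.215.159  path d0:-→d1:-→d2:H0→d3:-  best=H0
  add 0.0.0.0/0 -> H2 at depth 0
  add 0.0.0.0/0 -> H5 at depth 0
  ? 149.192.144.41  path d0:H5→d1:-→d2:H0→d3:-→d4:-→d5:-→d6:-→d7:-→d8:-→d9:-→d10:-→d11:-→d12:H5  best=H5
  ? 149.192.110.132  path d0:H5→d1:-→d2:H0→d3:-→d4:-→d5:-→d6:-→d7:-→d8:-→d9:-→d10:-→d11:-→d12:H5  best=H5
  del 149.192.0.0/12 (clear depth 12)
  del 128.0.0.0/2 (clear depth 2)
  ? 14.18.232.153  path d0:H5  best=H5
  del 0.0.0.0/0 (clear depth 0)
  add 54.178.9.0/24 -> H1 at depth 24
  del 54.178.9.0/24 (clear depth 24)
  add 0.0.0.0/0 -> H3 at depth 0
  ? 50.182.140.192  path d0:H3→d1:-→d2:-→d3:-→d4:-→d5:-  best=H3
  ? 46.170.172.164  path d0:H3→d1:-→d2:-→d3:-  best=H3
  add 54.178.9.0/24 -> H2 at depth 24
  ? 54.178.9.1  path d0:H3→d1:-→d2:-→d3:-→d4:-→d5:-→d6:-→d7:-→d8:-→d9:-→d10:-→d11:-→d12:-→d13:-→d14:-→d15:-→d16:-→d17:-→d18:-→d19:-→d20:-→d21:-→d22:-→d23:-→d24:H2  best=H2
  ? 54.182.9.1  path d0:H3→d1:-→d2:-→d3:-→d4:-→d5:-→d6:-→d7:-→d8:-→d9:-→d10:-→d11:-→d12:-→d13:-  best=H3
  add 149.192.0.0/10 -> H1 at depth 10
  ? 149.194.125.248  path d0:H3→d1:-→d2:-→d3:-→d4:-→d5:-→d6:-→d7:-→d8:-→d9:-→d10:H1→d11:-→d12:-  best=H1
  add 54.178.9.0/24 -> H3 at depth 24
  ? 94.251.252.106  path d0:H3→d1:-  best=H3
  add 54.178.0.0/17 -> H2 at depth 17
  add 149.0.0.0/8 -> H6 at depth 8
  del 149.192.0.0/10 (clear depth 10)
  del 149.0.0.0/8 (clear depth 8)
  add 128.0.0.0/3 -> H4 at depth 3
  ? 54.178.0.190  path d0:H3→d1:-→d2:-→d3:-→d4:-→d5:-→d6:-→d7:-→d8:-→d9:-→d10:-→d11:-→d12:-→d13:-→d14:-→d15:-→d16:-→d17:H2→d18:-→d19:-→d20:-  best=H2
  add 54.178.9.0/24 -> H3 at depth 24
  ? 54.178.9.0  path d0:H3→d1:-→d2:-→d3:-→d4:-→d5:-→d6:-→d7:-→d8:-→d9:-→d10:-→d11:-→d12:-→d13:-→d14:-→d15:-→d16:-→d17:H2→d18:-→d19:-→d20:-→d21:-→d22:-→d23:-→d24:H3  best=H3
  ? 54.178.9.8  path d0:H3→d1:-→d2:-→d3:-→d4:-→d5:-→d6:-→d7:-→d8:-→d9:-→d10:-→d11:-→d12:-→d13:-→d14:-→d15:-→d16:-→d17:H2→d18:-→d19:-→d20:-→d21:-→d22:-→d23:-→d24:H3  best=H3
  add 149.198.0.0/15 -> H3 at depth 15
  add 0.0.0.0/0 -> H6 at depth 0
  add 149.199.0.0/17 -> H4 at depth 17
  ? 54.178.0.37  path d0:H6→d1:-→d2:-→d3:-→d4:-→d5:-→d6:-→d7:-→d8:-→d9:-→d10:-→d11:-→d12:-→d13:-→d14:-→d15:-→d16:-→d17:H2→d18:-→d19:-→d20:-  best=H2
  del 0.0.0.0/0 (clear depth 0)

== LOOKUPS ==
["H0","H5","H5","H5","H3","H3","H2","H3","H1","H3","H2","H3","H3","H2"]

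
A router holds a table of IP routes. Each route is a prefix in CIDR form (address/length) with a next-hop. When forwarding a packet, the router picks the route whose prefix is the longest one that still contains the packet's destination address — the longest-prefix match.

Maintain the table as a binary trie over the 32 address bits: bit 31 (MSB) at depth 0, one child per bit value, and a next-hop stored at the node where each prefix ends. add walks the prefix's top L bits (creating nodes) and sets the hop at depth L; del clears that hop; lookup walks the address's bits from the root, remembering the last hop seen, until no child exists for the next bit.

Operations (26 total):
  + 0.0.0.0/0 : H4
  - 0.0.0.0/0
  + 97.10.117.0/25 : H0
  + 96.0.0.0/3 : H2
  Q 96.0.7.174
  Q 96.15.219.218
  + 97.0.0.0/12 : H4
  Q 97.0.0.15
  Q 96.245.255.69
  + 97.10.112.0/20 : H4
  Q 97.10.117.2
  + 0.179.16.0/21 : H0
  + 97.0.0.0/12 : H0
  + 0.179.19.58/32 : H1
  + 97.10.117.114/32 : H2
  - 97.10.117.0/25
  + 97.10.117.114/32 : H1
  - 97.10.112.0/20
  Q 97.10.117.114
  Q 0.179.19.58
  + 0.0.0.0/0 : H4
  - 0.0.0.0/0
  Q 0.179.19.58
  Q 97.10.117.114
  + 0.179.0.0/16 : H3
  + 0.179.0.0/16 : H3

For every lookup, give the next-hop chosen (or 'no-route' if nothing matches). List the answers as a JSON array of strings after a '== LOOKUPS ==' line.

Process each operation:
  add 0.0.0.0/0 -> H4 at depth 0
  del 0.0.0.0/0 (clear depth 0)
  add 97.10.117.0/25 -> H0 at depth 25
  add 96.0.0.0/3 -> H2 at depth 3
  lookup 96.0.7.174: bits 0110000 walk d0:-→d1:-→d2:-→d3:H2→d4:-→d5:-→d6:-→d7:- -> H2
  lookup 96.15.219.218: bits 0110000 walk d0:-→d1:-→d2:-→d3:H2→d4:-→d5:-→d6:-→d7:- -> H2
  add 97.0.0.0/12 -> H4 at depth 12
  lookup 97.0.0.15: bits 011000010000 walk d0:-→d1:-→d2:-→d3:H2→d4:-→d5:-→d6:-→d7:-→d8:-→d9:-→d10:-→d11:-→d12:H4 -> H4
  lookup 96.245.255.69: bits 0110000 walk d0:-→d1:-→d2:-→d3:H2→d4:-→d5:-→d6:-→d7:- -> H2
  add 97.10.112.0/20 -> H4 at depth 20
  lookup 97.10.117.2: bits 0110000100001010011101010 walk d0:-→d1:-→d2:-→d3:H2→d4:-→d5:-→d6:-→d7:-→d8:-→d9:-→d10:-→d11:-→d12:H4→d13:-→d14:-→d15:-→d16:-→d17:-→d18:-→d19:-→d20:H4→d21:-→d22:-→d23:-→d24:-→d25:H0 -> H0
  add 0.179.16.0/21 -> H0 at depth 21
  add 97.0.0.0/12 -> H0 at depth 12
  add 0.179.19.58/32 -> H1 at depth 32
  add 97.10.117.114/32 -> H2 at depth 32
  del 97.10.117.0/25 (clear depth 25)
  add 97.10.117.114/32 -> H1 at depth 32
  del 97.10.112.0/20 (clear depth 20)
  lookup 97.10.117.114: bits 01100001000010100111010101110010 walk d0:-→d1:-→d2:-→d3:H2→d4:-→d5:-→d6:-→d7:-→d8:-→d9:-→d10:-→d11:-→d12:H0→d13:-→d14:-→d15:-→d16:-→d17:-→d18:-→d19:-→d20:-→d21:-→d22:-→d23:-→d24:-→d25:-→d26:-→d27:-→d28:-→d29:-→d30:-→d31:-→d32:H1 -> H1
  lookup 0.179.19.58: bits 00000000101100110001001100111010 walk d0:-→d1:-→d2:-→d3:-→d4:-→d5:-→d6:-→d7:-→d8:-→d9:-→d10:-→d11:-→d12:-→d13:-→d14:-→d15:-→d16:-→d17:-→d18:-→d19:-→d20:-→d21:H0→d22:-→d23:-→d24:-→d25:-→d26:-→d27:-→d28:-→d29:-→d30:-→d31:-→d32:H1 -> H1
  add 0.0.0.0/0 -> H4 at depth 0
  del 0.0.0.0/0 (clear depth 0)
  lookup 0.179.19.58: bits 00000000101100110001001100111010 walk d0:-→d1:-→d2:-→d3:-→d4:-→d5:-→d6:-→d7:-→d8:-→d9:-→d10:-→d11:-→d12:-→d13:-→d14:-→d15:-→d16:-→d17:-→d18:-→d19:-→d20:-→d21:H0→d22:-→d23:-→d24:-→d25:-→d26:-→d27:-→d28:-→d29:-→d30:-→d31:-→d32:H1 -> H1
  lookup 97.10.117.114: bits 01100001000010100111010101110010 walk d0:-→d1:-→d2:-→d3:H2→d4:-→d5:-→d6:-→d7:-→d8:-→d9:-→d10:-→d11:-→d12:H0→d13:-→d14:-→d15:-→d16:-→d17:-→d18:-→d19:-→d20:-→d21:-→d22:-→d23:-→d24:-→d25:-→d26:-→d27:-→d28:-→d29:-→d30:-→d31:-→d32:H1 -> H1
  add 0.179.0.0/16 -> H3 at depth 16
  add 0.179.0.0/16 -> H3 at depth 16

== LOOKUPS ==
["H2","H2","H4","H2","H0","H1","H1","H1","H1"]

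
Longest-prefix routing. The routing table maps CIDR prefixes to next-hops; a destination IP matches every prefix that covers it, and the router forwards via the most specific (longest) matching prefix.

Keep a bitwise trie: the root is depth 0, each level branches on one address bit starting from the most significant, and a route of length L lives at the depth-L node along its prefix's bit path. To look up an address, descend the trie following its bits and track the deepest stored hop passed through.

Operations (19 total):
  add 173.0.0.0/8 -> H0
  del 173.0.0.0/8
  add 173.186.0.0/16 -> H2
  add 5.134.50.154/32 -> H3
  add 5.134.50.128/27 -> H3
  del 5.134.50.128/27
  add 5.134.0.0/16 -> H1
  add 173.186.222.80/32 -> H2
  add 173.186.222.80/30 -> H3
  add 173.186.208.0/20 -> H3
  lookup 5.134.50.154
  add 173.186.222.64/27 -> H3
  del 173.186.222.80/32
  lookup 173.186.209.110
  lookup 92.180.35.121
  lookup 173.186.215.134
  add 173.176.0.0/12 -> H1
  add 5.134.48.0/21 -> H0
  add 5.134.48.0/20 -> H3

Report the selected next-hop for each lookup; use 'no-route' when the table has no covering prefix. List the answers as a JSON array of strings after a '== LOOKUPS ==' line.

Trace:
  + 173.0.0.0/8 (H0) depth=8
  - 173.0.0.0/8 clear@8
  + 173.186.0.0/16 (H2) depth=16
  + 5.134.50.154/32 (H3) depth=32
  + 5.134.50.128/27 (H3) depth=27
  - 5.134.50.128/27 clear@27
  + 5.134.0.0/16 (H1) depth=16
  + 173.186.222.80/32 (H2) depth=32
  + 173.186.222.80/30 (H3) depth=30
  + 173.186.208.0/20 (H3) depth=20
  lookup 5.134.50.154: bits 00000101100001100011001010011010 walk d0:-→d1:-→d2:-→d3:-→d4:-→d5:-→d6:-→d7:-→d8:-→d9:-→d10:-→d11:-→d12:-→d13:-→d14:-→d15:-→d16:H1→d17:-→d18:-→d19:-→d20:-→d21:-→d22:-→d23:-→d24:-→d25:-→d26:-→d27:-→d28:-→d29:-→d30:-→d31:-→d32:H3 -> H3
  + 173.186.222.64/27 (H3) depth=27
  - 173.186.222.80/32 clear@32
  lookup 173.186.209.110: bits 10101101101110101101 walk d0:-→d1:-→d2:-→d3:-→d4:-→d5:-→d6:-→d7:-→d8:-→d9:-→d10:-→d11:-→d12:-→d13:-→d14:-→d15:-→d16:H2→d17:-→d18:-→d19:-→d20:H3 -> H3
  lookup 92.180.35.121: bits 0 walk d0:-→d1:- -> no-route
  lookup 173.186.215.134: bits 10101101101110101101 walk d0:-→d1:-→d2:-→d3:-→d4:-→d5:-→d6:-→d7:-→d8:-→d9:-→d10:-→d11:-→d12:-→d13:-→d14:-→d15:-→d16:H2→d17:-→d18:-→d19:-→d20:H3 -> H3
  + 173.176.0.0/12 (H1) depth=12
  + 5.134.48.0/21 (H0) depth=21
  + 5.134.48.0/20 (H3) depth=20

== LOOKUPS ==
["H3","H3","no-route","H3"]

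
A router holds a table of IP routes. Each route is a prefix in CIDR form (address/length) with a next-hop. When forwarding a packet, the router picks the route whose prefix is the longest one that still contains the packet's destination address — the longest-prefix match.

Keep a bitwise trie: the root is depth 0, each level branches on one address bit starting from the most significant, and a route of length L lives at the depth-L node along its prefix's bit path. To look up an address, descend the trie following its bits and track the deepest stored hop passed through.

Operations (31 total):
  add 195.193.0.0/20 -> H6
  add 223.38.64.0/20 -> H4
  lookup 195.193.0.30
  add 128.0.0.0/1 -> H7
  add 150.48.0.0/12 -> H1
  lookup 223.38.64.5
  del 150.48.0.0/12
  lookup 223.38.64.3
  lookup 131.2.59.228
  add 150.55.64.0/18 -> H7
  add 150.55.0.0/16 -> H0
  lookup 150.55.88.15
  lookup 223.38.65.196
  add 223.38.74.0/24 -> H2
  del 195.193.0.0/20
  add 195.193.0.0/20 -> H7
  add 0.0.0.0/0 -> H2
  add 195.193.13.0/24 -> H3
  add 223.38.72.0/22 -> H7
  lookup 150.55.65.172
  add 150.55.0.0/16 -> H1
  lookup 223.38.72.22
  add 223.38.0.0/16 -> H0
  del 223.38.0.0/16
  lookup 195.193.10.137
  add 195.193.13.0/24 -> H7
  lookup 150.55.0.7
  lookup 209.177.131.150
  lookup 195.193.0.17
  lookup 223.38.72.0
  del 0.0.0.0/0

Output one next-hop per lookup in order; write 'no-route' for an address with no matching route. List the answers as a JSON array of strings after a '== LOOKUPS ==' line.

Apply in order:
  add 195.193.0.0/20 -> H6 at depth 20
  add 223.38.64.0/20 -> H4 at depth 20
  lookup 195.193.0.30: bits 11000011110000010000 walk d0:-→d1:-→d2:-→d3:-→d4:-→d5:-→d6:-→d7:-→d8:-→d9:-→d10:-→d11:-→d12:-→d13:-→d14:-→d15:-→d16:-→d17:-→d18:-→d19:-→d20:H6 -> H6
  add 128.0.0.0/1 -> H7 at depth 1
  add 150.48.0.0/12 -> H1 at depth 12
  lookup 223.38.64.5: bits 11011111001001100100 walk d0:-→d1:H7→d2:-→d3:-→d4:-→d5:-→d6:-→d7:-→d8:-→d9:-→d10:-→d11:-→d12:-→d13:-→d14:-→d15:-→d16:-→d17:-→d18:-→d19:-→d20:H4 -> H4
  del 150.48.0.0/12 (clear depth 12)
  lookup 223.38.64.3: bits 11011111001001100100 walk d0:-→d1:H7→d2:-→d3:-→d4:-→d5:-→d6:-→d7:-→d8:-→d9:-→d10:-→d11:-→d12:-→d13:-→d14:-→d15:-→d16:-→d17:-→d18:-→d19:-→d20:H4 -> H4
  lookup 131.2.59.228: bits 100 walk d0:-→d1:H7→d2:-→d3:- -> H7
  add 150.55.64.0/18 -> H7 at depth 18
  add 150.55.0.0/16 -> H0 at depth 16
  lookup 150.55.88.15: bits 100101100011011101 walk d0:-→d1:H7→d2:-→d3:-→d4:-→d5:-→d6:-→d7:-→d8:-→d9:-→d10:-→d11:-→d12:-→d13:-→d14:-→d15:-→d16:H0→d17:-→d18:H7 -> H7
  lookup 223.38.65.196: bits 11011111001001100100 walk d0:-→d1:H7→d2:-→d3:-→d4:-→d5:-→d6:-→d7:-→d8:-→d9:-→d10:-→d11:-→d12:-→d13:-→d14:-→d15:-→d16:-→d17:-→d18:-→d19:-→d20:H4 -> H4
  add 223.38.74.0/24 -> H2 at depth 24
  del 195.193.0.0/20 (clear depth 20)
  add 195.193.0.0/20 -> H7 at depth 20
  add 0.0.0.0/0 -> H2 at depth 0
  add 195.193.13.0/24 -> H3 at depth 24
  add 223.38.72.0/22 -> H7 at depth 22
  lookup 150.55.65.172: bits 100101100011011101 walk d0:H2→d1:H7→d2:-→d3:-→d4:-→d5:-→d6:-→d7:-→d8:-→d9:-→d10:-→d11:-→d12:-→d13:-→d14:-→d15:-→d16:H0→d17:-→d18:H7 -> H7
  add 150.55.0.0/16 -> H1 at depth 16
  lookup 223.38.72.22: bits 1101111100100110010010 walk d0:H2→d1:H7→d2:-→d3:-→d4:-→d5:-→d6:-→d7:-→d8:-→d9:-→d10:-→d11:-→d12:-→d13:-→d14:-→d15:-→d16:-→d17:-→d18:-→d19:-→d20:H4→d21:-→d22:H7 -> H7
  add 223.38.0.0/16 -> H0 at depth 16
  del 223.38.0.0/16 (clear depth 16)
  lookup 195.193.10.137: bits 110000111100000100001 walk d0:H2→d1:H7→d2:-→d3:-→d4:-→d5:-→d6:-→d7:-→d8:-→d9:-→d10:-→d11:-→d12:-→d13:-→d14:-→d15:-→d16:-→d17:-→d18:-→d19:-→d20:H7→d21:- -> H7
  add 195.193.13.0/24 -> H7 at depth 24
  lookup 150.55.0.7: bits 10010110001101110 walk d0:H2→d1:H7→d2:-→d3:-→d4:-→d5:-→d6:-→d7:-→d8:-→d9:-→d10:-→d11:-→d12:-→d13:-→d14:-→d15:-→d16:H1→d17:- -> H1
  lookup 209.177.131.150: bits 1101 walk d0:H2→d1:H7→d2:-→d3:-→d4:- -> H7
  lookup 195.193.0.17: bits 11000011110000010000 walk d0:H2→d1:H7→d2:-→d3:-→d4:-→d5:-→d6:-→d7:-→d8:-→d9:-→d10:-→d11:-→d12:-→d13:-→d14:-→d15:-→d16:-→d17:-→d18:-→d19:-→d20:H7 -> H7
  lookup 223.38.72.0: bits 1101111100100110010010 walk d0:H2→d1:H7→d2:-→d3:-→d4:-→d5:-→d6:-→d7:-→d8:-→d9:-→d10:-→d11:-→d12:-→d13:-→d14:-→d15:-→d16:-→d17:-→d18:-→d19:-→d20:H4→d21:-→d22:H7 -> H7
  del 0.0.0.0/0 (clear depth 0)

== LOOKUPS ==
["H6","H4","H4","H7","H7","H4","H7","H7","H7","H1","H7","H7","H7"]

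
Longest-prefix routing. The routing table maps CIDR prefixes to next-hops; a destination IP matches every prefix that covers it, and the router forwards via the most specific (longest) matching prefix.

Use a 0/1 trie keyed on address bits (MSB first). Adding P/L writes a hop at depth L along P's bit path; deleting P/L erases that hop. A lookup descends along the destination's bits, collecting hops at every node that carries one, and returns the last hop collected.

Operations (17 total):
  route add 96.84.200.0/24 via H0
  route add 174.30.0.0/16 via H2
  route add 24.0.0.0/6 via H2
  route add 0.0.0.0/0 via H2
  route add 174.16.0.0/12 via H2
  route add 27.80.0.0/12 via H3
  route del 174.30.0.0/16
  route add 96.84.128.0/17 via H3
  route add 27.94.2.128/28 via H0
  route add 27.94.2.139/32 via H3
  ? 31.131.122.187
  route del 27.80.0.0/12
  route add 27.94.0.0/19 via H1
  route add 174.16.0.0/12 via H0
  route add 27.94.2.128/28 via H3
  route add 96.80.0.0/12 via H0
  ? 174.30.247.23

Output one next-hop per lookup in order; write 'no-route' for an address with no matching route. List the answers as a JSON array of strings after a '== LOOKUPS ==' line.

Apply in order:
  + 96.84.200.0/24 (H0) depth=24
  + 174.30.0.0/16 (H2) depth=16
  + 24.0.0.0/6 (H2) depth=6
  + 0.0.0.0/0 (H2) depth=0
  + 174.16.0.0/12 (H2) depth=12
  + 27.80.0.0/12 (H3) depth=12
  - 174.30.0.0/16 clear@16
  + 96.84.128.0/17 (H3) depth=17
  + 27.94.2.128/28 (H0) depth=28
  + 27.94.2.139/32 (H3) depth=32
  lookup 31.131.122.187: bits 00011 walk d0:H2→d1:-→d2:-→d3:-→d4:-→d5:- -> H2
  - 27.80.0.0/12 clear@12
  + 27.94.0.0/19 (H1) depth=19
  + 174.16.0.0/12 (H0) depth=12
  + 27.94.2.128/28 (H3) depth=28
  + 96.80.0.0/12 (H0) depth=12
  lookup 174.30.247.23: bits 1010111000011110 walk d0:H2→d1:-→d2:-→d3:-→d4:-→d5:-→d6:-→d7:-→d8:-→d9:-→d10:-→d11:-→d12:H0→d13:-→d14:-→d15:-→d16:- -> H0

== LOOKUPS ==
["H2","H0"]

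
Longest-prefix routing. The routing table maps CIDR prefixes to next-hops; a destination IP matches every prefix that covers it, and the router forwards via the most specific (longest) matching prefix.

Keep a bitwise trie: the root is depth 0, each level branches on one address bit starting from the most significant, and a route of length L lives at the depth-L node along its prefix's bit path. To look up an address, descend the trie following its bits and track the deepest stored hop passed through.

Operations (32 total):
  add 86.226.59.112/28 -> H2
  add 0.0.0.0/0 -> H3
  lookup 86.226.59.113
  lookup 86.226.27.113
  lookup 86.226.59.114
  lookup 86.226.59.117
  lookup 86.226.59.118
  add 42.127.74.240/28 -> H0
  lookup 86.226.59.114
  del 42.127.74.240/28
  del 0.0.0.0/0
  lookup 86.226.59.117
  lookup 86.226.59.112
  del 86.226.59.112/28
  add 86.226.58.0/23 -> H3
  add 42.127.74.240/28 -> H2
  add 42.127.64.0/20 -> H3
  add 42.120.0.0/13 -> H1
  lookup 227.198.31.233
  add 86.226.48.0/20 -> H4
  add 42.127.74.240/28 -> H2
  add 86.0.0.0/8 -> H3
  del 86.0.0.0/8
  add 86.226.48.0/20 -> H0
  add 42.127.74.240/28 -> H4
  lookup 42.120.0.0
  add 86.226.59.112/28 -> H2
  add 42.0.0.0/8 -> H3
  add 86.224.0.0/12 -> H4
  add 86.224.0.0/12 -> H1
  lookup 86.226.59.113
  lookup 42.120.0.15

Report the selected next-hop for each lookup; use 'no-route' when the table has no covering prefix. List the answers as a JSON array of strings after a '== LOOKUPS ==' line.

Process each operation:
  add 86.226.59.112/28 -> H2 at depth 28
  add 0.0.0.0/0 -> H3 at depth 0
  Q 86.226.59.113: descend 0101011011100010001110110111 ; hops seen [H3,H2] ; pick H2
  Q 86.226.27.113: descend 010101101110001000 ; hops seen [H3] ; pick H3
  Q 86.226.59.114: descend 0101011011100010001110110111 ; hops seen [H3,H2] ; pick H2
  Q 86.226.59.117: descend 0101011011100010001110110111 ; hops seen [H3,H2] ; pick H2
  Q 86.226.59.118: descend 0101011011100010001110110111 ; hops seen [H3,H2] ; pick H2
  add 42.127.74.240/28 -> H0 at depth 28
  Q 86.226.59.114: descend 0101011011100010001110110111 ; hops seen [H3,H2] ; pick H2
  - 42.127.74.240/28 clear@28
  - 0.0.0.0/0 clear@0
  Q 86.226.59.117: descend 0101011011100010001110110111 ; hops seen [H2] ; pick H2
  Q 86.226.59.112: descend 0101011011100010001110110111 ; hops seen [H2] ; pick H2
  - 86.226.59.112/28 clear@28
  add 86.226.58.0/23 -> H3 at depth 23
  add 42.127.74.240/28 -> H2 at depth 28
  add 42.127.64.0/20 -> H3 at depth 20
  add 42.120.0.0/13 -> H1 at depth 13
  Q 227.198.31.233: descend ε ; hops seen [∅] ; pick no-route
  add 86.226.48.0/20 -> H4 at depth 20
  add 42.127.74.240/28 -> H2 at depth 28
  add 86.0.0.0/8 -> H3 at depth 8
  - 86.0.0.0/8 clear@8
  add 86.226.48.0/20 -> H0 at depth 20
  add 42.127.74.240/28 -> H4 at depth 28
  Q 42.120.0.0: descend 0010101001111 ; hops seen [H1] ; pick H1
  add 86.226.59.112/28 -> H2 at depth 28
  add 42.0.0.0/8 -> H3 at depth 8
  add 86.224.0.0/12 -> H4 at depth 12
  add 86.224.0.0/12 -> H1 at depth 12
  Q 86.226.59.113: descend 0101011011100010001110110111 ; hops seen [H1,H0,H3,H2] ; pick H2
  Q 42.120.0.15: descend 0010101001111 ; hops seen [H3,H1] ; pick H1

== LOOKUPS ==
["H2","H3","H2","H2","H2","H2","H2","H2","no-route","H1","H2","H1"]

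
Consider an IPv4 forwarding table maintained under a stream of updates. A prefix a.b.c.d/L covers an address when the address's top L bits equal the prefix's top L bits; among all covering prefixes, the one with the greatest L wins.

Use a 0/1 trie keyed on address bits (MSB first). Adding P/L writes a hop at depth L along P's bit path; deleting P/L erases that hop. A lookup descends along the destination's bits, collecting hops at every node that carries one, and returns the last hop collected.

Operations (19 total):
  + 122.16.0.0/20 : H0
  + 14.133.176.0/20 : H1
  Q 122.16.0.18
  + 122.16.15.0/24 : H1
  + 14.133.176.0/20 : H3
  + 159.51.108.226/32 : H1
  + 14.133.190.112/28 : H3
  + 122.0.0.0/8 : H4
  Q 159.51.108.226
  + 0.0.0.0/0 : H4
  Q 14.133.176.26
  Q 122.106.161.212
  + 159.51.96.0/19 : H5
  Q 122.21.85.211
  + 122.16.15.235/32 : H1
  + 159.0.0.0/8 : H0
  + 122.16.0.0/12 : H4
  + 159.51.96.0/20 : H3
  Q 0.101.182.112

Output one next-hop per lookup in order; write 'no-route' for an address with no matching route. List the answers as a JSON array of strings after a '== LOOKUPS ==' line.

Trace:
  add 122.16.0.0/20 -> H0 at depth 20
  add 14.133.176.0/20 -> H1 at depth 20
  lookup 122.16.0.18: bits 01111010000100000000 walk d0:-→d1:-→d2:-→d3:-→d4:-→d5:-→d6:-→d7:-→d8:-→d9:-→d10:-→d11:-→d12:-→d13:-→d14:-→d15:-→d16:-→d17:-→d18:-→d19:-→d20:H0 -> H0
  add 122.16.15.0/24 -> H1 at depth 24
  add 14.133.176.0/20 -> H3 at depth 20
  add 159.51.108.226/32 -> H1 at depth 32
  add 14.133.190.112/28 -> H3 at depth 28
  add 122.0.0.0/8 -> H4 at depth 8
  lookup 159.51.108.226: bits 10011111001100110110110011100010 walk d0:-→d1:-→d2:-→d3:-→d4:-→d5:-→d6:-→d7:-→d8:-→d9:-→d10:-→d11:-→d12:-→d13:-→d14:-→d15:-→d16:-→d17:-→d18:-→d19:-→d20:-→d21:-→d22:-→d23:-→d24:-→d25:-→d26:-→d27:-→d28:-→d29:-→d30:-→d31:-→d32:H1 -> H1
  add 0.0.0.0/0 -> H4 at depth 0
  lookup 14.133.176.26: bits 00001110100001011011 walk d0:H4→d1:-→d2:-→d3:-→d4:-→d5:-→d6:-→d7:-→d8:-→d9:-→d10:-→d11:-→d12:-→d13:-→d14:-→d15:-→d16:-→d17:-→d18:-→d19:-→d20:H3 -> H3
  lookup 122.106.161.212: bits 011110100 walk d0:H4→d1:-→d2:-→d3:-→d4:-→d5:-→d6:-→d7:-→d8:H4→d9:- -> H4
  add 159.51.96.0/19 -> H5 at depth 19
  lookup 122.21.85.211: bits 0111101000010 walk d0:H4→d1:-→d2:-→d3:-→d4:-→d5:-→d6:-→d7:-→d8:H4→d9:-→d10:-→d11:-→d12:-→d13:- -> H4
  add 122.16.15.235/32 -> H1 at depth 32
  add 159.0.0.0/8 -> H0 at depth 8
  add 122.16.0.0/12 -> H4 at depth 12
  add 159.51.96.0/20 -> H3 at depth 20
  lookup 0.101.182.112: bits 0000 walk d0:H4→d1:-→d2:-→d3:-→d4:- -> H4

== LOOKUPS ==
["H0","H1","H3","H4","H4","H4"]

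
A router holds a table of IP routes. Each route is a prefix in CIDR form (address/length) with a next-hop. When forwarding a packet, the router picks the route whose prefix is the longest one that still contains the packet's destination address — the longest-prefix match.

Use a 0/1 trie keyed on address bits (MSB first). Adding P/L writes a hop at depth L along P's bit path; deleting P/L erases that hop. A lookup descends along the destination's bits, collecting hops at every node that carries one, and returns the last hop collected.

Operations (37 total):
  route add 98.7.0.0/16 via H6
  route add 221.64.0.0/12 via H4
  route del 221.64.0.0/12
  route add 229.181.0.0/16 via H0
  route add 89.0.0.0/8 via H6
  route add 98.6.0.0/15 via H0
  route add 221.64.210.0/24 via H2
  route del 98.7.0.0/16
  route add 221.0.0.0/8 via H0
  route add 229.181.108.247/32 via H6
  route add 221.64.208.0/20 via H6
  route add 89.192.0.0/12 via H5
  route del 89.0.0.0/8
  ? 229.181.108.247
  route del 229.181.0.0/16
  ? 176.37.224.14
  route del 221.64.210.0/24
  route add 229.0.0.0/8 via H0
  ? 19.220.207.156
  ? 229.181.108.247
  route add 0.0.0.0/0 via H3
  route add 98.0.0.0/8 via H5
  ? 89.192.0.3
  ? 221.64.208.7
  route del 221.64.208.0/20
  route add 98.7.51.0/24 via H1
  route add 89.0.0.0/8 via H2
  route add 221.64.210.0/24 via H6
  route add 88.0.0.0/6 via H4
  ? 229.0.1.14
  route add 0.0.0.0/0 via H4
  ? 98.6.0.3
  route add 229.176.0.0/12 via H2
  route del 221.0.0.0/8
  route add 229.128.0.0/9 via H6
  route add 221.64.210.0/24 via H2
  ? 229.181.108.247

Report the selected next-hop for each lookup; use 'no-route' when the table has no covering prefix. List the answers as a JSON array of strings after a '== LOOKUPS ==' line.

Process each operation:
  + 98.7.0.0/16 (H6) depth=16
  + 221.64.0.0/12 (H4) depth=12
  del 221.64.0.0/12 (clear depth 12)
  + 229.181.0.0/16 (H0) depth=16
  + 89.0.0.0/8 (H6) depth=8
  + 98.6.0.0/15 (H0) depth=15
  + 221.64.210.0/24 (H2) depth=24
  del 98.7.0.0/16 (clear depth 16)
  + 221.0.0.0/8 (H0) depth=8
  + 229.181.108.247/32 (H6) depth=32
  + 221.64.208.0/20 (H6) depth=20
  + 89.192.0.0/12 (H5) depth=12
  del 89.0.0.0/8 (clear depth 8)
  Q 229.181.108.247: descend 11100101101101010110110011110111 ; hops seen [H0,H6] ; pick H6
  del 229.181.0.0/16 (clear depth 16)
  Q 176.37.224.14: descend 1 ; hops seen [∅] ; pick no-route
  del 221.64.210.0/24 (clear depth 24)
  + 229.0.0.0/8 (H0) depth=8
  Q 19.220.207.156: descend 0 ; hops seen [∅] ; pick no-route
  Q 229.181.108.247: descend 11100101101101010110110011110111 ; hops seen [H0,H6] ; pick H6
  + 0.0.0.0/0 (H3) depth=0
  + 98.0.0.0/8 (H5) depth=8
  Q 89.192.0.3: descend 010110011100 ; hops seen [H3,H5] ; pick H5
  Q 221.64.208.7: descend 1101110101000000110100 ; hops seen [H3,H0,H6] ; pick H6
  del 221.64.208.0/20 (clear depth 20)
  + 98.7.51.0/24 (H1) depth=24
  + 89.0.0.0/8 (H2) depth=8
  + 221.64.210.0/24 (H6) depth=24
  + 88.0.0.0/6 (H4) depth=6
  Q 229.0.1.14: descend 11100101 ; hops seen [H3,H0] ; pick H0
  + 0.0.0.0/0 (H4) depth=0
  Q 98.6.0.3: descend 011000100000011 ; hops seen [H4,H5,H0] ; pick H0
  + 229.176.0.0/12 (H2) depth=12
  del 221.0.0.0/8 (clear depth 8)
  + 229.128.0.0/9 (H6) depth=9
  + 221.64.210.0/24 (H2) depth=24
  Q 229.181.108.247: descend 11100101101101010110110011110111 ; hops seen [H4,H0,H6,H2,H6] ; pick H6

== LOOKUPS ==
["H6","no-route","no-route","H6","H5","H6","H0","H0","H6"]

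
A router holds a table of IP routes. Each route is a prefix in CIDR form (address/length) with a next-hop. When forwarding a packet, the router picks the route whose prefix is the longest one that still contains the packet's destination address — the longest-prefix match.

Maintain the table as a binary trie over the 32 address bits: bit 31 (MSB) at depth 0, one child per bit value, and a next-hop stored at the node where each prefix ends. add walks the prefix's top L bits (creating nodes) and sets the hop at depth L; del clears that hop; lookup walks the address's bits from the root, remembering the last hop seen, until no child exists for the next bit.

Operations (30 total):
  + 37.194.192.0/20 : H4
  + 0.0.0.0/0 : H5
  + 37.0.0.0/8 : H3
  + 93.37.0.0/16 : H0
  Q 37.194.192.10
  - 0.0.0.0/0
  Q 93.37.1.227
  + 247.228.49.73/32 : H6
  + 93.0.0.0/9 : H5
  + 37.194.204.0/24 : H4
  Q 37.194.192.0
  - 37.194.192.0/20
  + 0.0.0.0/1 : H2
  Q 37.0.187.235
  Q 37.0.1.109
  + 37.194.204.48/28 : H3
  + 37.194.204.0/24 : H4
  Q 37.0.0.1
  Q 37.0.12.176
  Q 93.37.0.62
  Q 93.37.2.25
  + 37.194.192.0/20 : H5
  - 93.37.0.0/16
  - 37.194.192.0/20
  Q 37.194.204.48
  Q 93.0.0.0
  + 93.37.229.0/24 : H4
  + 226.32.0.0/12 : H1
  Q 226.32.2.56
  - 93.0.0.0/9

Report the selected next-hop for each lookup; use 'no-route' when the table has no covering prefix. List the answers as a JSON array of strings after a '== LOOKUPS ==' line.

Apply in order:
  add 37.194.192.0/20 -> H4 at depth 20
  add 0.0.0.0/0 -> H5 at depth 0
  add 37.0.0.0/8 -> H3 at depth 8
  add 93.37.0.0/16 -> H0 at depth 16
  Q 37.194.192.10: descend 00100101110000101100 ; hops seen [H5,H3,H4] ; pick H4
  del 0.0.0.0/0 (clear depth 0)
  Q 93.37.1.227: descend 0101110100100101 ; hops seen [H0] ; pick H0
  add 247.228.49.73/32 -> H6 at depth 32
  add 93.0.0.0/9 -> H5 at depth 9
  add 37.194.204.0/24 -> H4 at depth 24
  Q 37.194.192.0: descend 00100101110000101100 ; hops seen [H3,H4] ; pick H4
  del 37.194.192.0/20 (clear depth 20)
  add 0.0.0.0/1 -> H2 at depth 1
  Q 37.0.187.235: descend 00100101 ; hops seen [H2,H3] ; pick H3
  Q 37.0.1.109: descend 00100101 ; hops seen [H2,H3] ; pick H3
  add 37.194.204.48/28 -> H3 at depth 28
  add 37.194.204.0/24 -> H4 at depth 24
  Q 37.0.0.1: descend 00100101 ; hops seen [H2,H3] ; pick H3
  Q 37.0.12.176: descend 00100101 ; hops seen [H2,H3] ; pick H3
  Q 93.37.0.62: descend 0101110100100101 ; hops seen [H2,H5,H0] ; pick H0
  Q 93.37.2.25: descend 0101110100100101 ; hops seen [H2,H5,H0] ; pick H0
  add 37.194.192.0/20 -> H5 at depth 20
  del 93.37.0.0/16 (clear depth 16)
  del 37.194.192.0/20 (clear depth 20)
  Q 37.194.204.48: descend 0010010111000010110011000011 ; hops seen [H2,H3,H4,H3] ; pick H3
  Q 93.0.0.0: descend 0101110100 ; hops seen [H2,H5] ; pick H5
  add 93.37.229.0/24 -> H4 at depth 24
  add 226.32.0.0/12 -> H1 at depth 12
  Q 226.32.2.56: descend 111000100010 ; hops seen [H1] ; pick H1
  del 93.0.0.0/9 (clear depth 9)

== LOOKUPS ==
["H4","H0","H4","H3","H3","H3","H3","H0","H0","H3","H5","H1"]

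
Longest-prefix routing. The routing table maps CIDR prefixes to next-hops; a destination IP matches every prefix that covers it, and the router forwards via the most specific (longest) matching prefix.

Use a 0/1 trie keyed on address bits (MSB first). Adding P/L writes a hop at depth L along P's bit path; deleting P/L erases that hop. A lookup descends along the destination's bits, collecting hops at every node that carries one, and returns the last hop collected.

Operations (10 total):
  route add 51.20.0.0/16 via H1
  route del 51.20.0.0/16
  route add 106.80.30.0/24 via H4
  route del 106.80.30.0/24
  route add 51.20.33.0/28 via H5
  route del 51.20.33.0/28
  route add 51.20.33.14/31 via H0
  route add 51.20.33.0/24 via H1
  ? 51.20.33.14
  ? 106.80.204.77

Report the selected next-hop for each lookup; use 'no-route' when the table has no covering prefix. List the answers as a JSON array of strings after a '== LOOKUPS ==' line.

Trace:
  + 51.20.0.0/16 (H1) depth=16
  del 51.20.0.0/16 (clear depth 16)
  + 106.80.30.0/24 (H4) depth=24
  del 106.80.30.0/24 (clear depth 24)
  + 51.20.33.0/28 (H5) depth=28
  del 51.20.33.0/28 (clear depth 28)
  + 51.20.33.14/31 (H0) depth=31
  + 51.20.33.0/24 (H1) depth=24
  ? 51.20.33.14  path d0:-→d1:-→d2:-→d3:-→d4:-→d5:-→d6:-→d7:-→d8:-→d9:-→d10:-→d11:-→d12:-→d13:-→d14:-→d15:-→d16:-→d17:-→d18:-→d19:-→d20:-→d21:-→d22:-→d23:-→d24:H1→d25:-→d26:-→d27:-→d28:-→d29:-→d30:-→d31:H0  best=H0
  ? 106.80.204.77  path d0:-→d1:-→d2:-→d3:-→d4:-→d5:-→d6:-→d7:-→d8:-→d9:-→d10:-→d11:-→d12:-→d13:-→d14:-→d15:-→d16:-  best=no-route

== LOOKUPS ==
["H0","no-route"]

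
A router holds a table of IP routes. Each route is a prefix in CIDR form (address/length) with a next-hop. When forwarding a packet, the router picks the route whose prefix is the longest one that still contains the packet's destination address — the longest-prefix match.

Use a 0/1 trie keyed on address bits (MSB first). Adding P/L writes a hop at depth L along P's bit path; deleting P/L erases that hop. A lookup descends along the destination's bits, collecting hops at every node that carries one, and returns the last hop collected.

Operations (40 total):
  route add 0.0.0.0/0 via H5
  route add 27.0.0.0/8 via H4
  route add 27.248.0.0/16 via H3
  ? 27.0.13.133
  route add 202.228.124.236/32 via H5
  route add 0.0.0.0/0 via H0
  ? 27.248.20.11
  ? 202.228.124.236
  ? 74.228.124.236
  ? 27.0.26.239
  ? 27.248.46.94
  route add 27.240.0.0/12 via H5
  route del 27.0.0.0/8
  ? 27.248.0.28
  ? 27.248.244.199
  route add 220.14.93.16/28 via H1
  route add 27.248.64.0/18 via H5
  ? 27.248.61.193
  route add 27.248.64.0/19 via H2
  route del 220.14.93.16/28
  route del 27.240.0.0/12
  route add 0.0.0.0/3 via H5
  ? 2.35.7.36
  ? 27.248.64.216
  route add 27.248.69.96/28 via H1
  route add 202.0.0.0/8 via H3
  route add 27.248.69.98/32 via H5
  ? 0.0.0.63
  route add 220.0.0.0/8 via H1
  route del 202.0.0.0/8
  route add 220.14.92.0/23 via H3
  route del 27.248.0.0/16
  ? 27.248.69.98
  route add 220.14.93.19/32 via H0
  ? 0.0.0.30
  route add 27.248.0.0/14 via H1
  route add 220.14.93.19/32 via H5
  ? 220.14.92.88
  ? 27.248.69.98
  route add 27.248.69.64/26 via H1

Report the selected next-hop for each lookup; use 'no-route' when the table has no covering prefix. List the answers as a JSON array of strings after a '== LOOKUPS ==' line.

Trace:
  + 0.0.0.0/0 (H5) depth=0
  + 27.0.0.0/8 (H4) depth=8
  + 27.248.0.0/16 (H3) depth=16
  Q 27.0.13.133: descend 00011011 ; hops seen [H5,H4] ; pick H4
  + 202.228.124.236/32 (H5) depth=32
  + 0.0.0.0/0 (H0) depth=0
  Q 27.248.20.11: descend 0001101111111000 ; hops seen [H0,H4,H3] ; pick H3
  Q 202.228.124.236: descend 11001010111001000111110011101100 ; hops seen [H0,H5] ; pick H5
  Q 74.228.124.236: descend 0 ; hops seen [H0] ; pick H0
  Q 27.0.26.239: descend 00011011 ; hops seen [H0,H4] ; pick H4
  Q 27.248.46.94: descend 0001101111111000 ; hops seen [H0,H4,H3] ; pick H3
  + 27.240.0.0/12 (H5) depth=12
  del 27.0.0.0/8 (clear depth 8)
  Q 27.248.0.28: descend 0001101111111000 ; hops seen [H0,H5,H3] ; pick H3
  Q 27.248.244.199: descend 0001101111111000 ; hops seen [H0,H5,H3] ; pick H3
  + 220.14.93.16/28 (H1) depth=28
  + 27.248.64.0/18 (H5) depth=18
  Q 27.248.61.193: descend 00011011111110000 ; hops seen [H0,H5,H3] ; pick H3
  + 27.248.64.0/19 (H2) depth=19
  del 220.14.93.16/28 (clear depth 28)
  del 27.240.0.0/12 (clear depth 12)
  + 0.0.0.0/3 (H5) depth=3
  Q 2.35.7.36: descend 000 ; hops seen [H0,H5] ; pick H5
  Q 27.248.64.216: descend 0001101111111000010 ; hops seen [H0,H5,H3,H5,H2] ; pick H2
  + 27.248.69.96/28 (H1) depth=28
  + 202.0.0.0/8 (H3) depth=8
  + 27.248.69.98/32 (H5) depth=32
  Q 0.0.0.63: descend 000 ; hops seen [H0,H5] ; pick H5
  + 220.0.0.0/8 (H1) depth=8
  del 202.0.0.0/8 (clear depth 8)
  + 220.14.92.0/23 (H3) depth=23
  del 27.248.0.0/16 (clear depth 16)
  Q 27.248.69.98: descend 00011011111110000100010101100010 ; hops seen [H0,H5,H5,H2,H1,H5] ; pick H5
  + 220.14.93.19/32 (H0) depth=32
  Q 0.0.0.30: descend 000 ; hops seen [H0,H5] ; pick H5
  + 27.248.0.0/14 (H1) depth=14
  + 220.14.93.19/32 (H5) depth=32
  Q 220.14.92.88: descend 11011100000011100101110 ; hops seen [H0,H1,H3] ; pick H3
  Q 27.248.69.98: descend 00011011111110000100010101100010 ; hops seen [H0,H5,H1,H5,H2,H1,H5] ; pick H5
  + 27.248.69.64/26 (H1) depth=26

== LOOKUPS ==
["H4","H3","H5","H0","H4","H3","H3","H3","H3","H5","H2","H5","H5","H5","H3","H5"]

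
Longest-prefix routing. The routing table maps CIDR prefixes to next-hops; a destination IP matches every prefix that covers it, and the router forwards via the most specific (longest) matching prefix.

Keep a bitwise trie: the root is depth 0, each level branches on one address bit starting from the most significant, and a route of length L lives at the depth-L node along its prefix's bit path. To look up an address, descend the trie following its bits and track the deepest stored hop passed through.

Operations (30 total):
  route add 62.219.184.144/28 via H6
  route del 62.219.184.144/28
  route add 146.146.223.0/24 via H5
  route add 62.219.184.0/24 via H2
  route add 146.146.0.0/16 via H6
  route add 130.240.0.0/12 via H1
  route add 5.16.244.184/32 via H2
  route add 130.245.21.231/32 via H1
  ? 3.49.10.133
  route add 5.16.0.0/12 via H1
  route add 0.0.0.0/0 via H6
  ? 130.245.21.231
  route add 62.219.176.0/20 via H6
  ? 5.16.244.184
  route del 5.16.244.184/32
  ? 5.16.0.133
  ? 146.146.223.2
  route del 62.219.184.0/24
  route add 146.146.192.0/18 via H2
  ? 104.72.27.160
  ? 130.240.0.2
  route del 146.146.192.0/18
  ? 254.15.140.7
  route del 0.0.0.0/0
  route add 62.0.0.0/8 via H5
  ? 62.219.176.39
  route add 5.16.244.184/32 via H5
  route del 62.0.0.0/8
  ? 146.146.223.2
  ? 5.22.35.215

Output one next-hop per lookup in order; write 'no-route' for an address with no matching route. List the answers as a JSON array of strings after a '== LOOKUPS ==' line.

Trace:
  + 62.219.184.144/28 (H6) depth=28
  del 62.219.184.144/28 (clear depth 28)
  + 146.146.223.0/24 (H5) depth=24
  + 62.219.184.0/24 (H2) depth=24
  + 146.146.0.0/16 (H6) depth=16
  + 130.240.0.0/12 (H1) depth=12
  + 5.16.244.184/32 (H2) depth=32
  + 130.245.21.231/32 (H1) depth=32
  ? 3.49.10.133  path d0:-→d1:-→d2:-→d3:-→d4:-→d5:-  best=no-route
  + 5.16.0.0/12 (H1) depth=12
  + 0.0.0.0/0 (H6) depth=0
  ? 130.245.21.231  path d0:H6→d1:-→d2:-→d3:-→d4:-→d5:-→d6:-→d7:-→d8:-→d9:-→d10:-→d11:-→d12:H1→d13:-→d14:-→d15:-→d16:-→d17:-→d18:-→d19:-→d20:-→d21:-→d22:-→d23:-→d24:-→d25:-→d26:-→d27:-→d28:-→d29:-→d30:-→d31:-→d32:H1  best=H1
  + 62.219.176.0/20 (H6) depth=20
  ? 5.16.244.184  path d0:H6→d1:-→d2:-→d3:-→d4:-→d5:-→d6:-→d7:-→d8:-→d9:-→d10:-→d11:-→d12:H1→d13:-→d14:-→d15:-→d16:-→d17:-→d18:-→d19:-→d20:-→d21:-→d22:-→d23:-→d24:-→d25:-→d26:-→d27:-→d28:-→d29:-→d30:-→d31:-→d32:H2  best=H2
  del 5.16.244.184/32 (clear depth 32)
  ? 5.16.0.133  path d0:H6→d1:-→d2:-→d3:-→d4:-→d5:-→d6:-→d7:-→d8:-→d9:-→d10:-→d11:-→d12:H1→d13:-→d14:-→d15:-→d16:-  best=H1
  ? 146.146.223.2  path d0:H6→d1:-→d2:-→d3:-→d4:-→d5:-→d6:-→d7:-→d8:-→d9:-→d10:-→d11:-→d12:-→d13:-→d14:-→d15:-→d16:H6→d17:-→d18:-→d19:-→d20:-→d21:-→d22:-→d23:-→d24:H5  best=H5
  del 62.219.184.0/24 (clear depth 24)
  + 146.146.192.0/18 (H2) depth=18
  ? 104.72.27.160  path d0:H6→d1:-  best=H6
  ? 130.240.0.2  path d0:H6→d1:-→d2:-→d3:-→d4:-→d5:-→d6:-→d7:-→d8:-→d9:-→d10:-→d11:-→d12:H1→d13:-  best=H1
  del 146.146.192.0/18 (clear depth 18)
  ? 254.15.140.7  path d0:H6→d1:-  best=H6
  del 0.0.0.0/0 (clear depth 0)
  + 62.0.0.0/8 (H5) depth=8
  ? 62.219.176.39  path d0:-→d1:-→d2:-→d3:-→d4:-→d5:-→d6:-→d7:-→d8:H5→d9:-→d10:-→d11:-→d12:-→d13:-→d14:-→d15:-→d16:-→d17:-→d18:-→d19:-→d20:H6  best=H6
  + 5.16.244.184/32 (H5) depth=32
  del 62.0.0.0/8 (clear depth 8)
  ? 146.146.223.2  path d0:-→d1:-→d2:-→d3:-→d4:-→d5:-→d6:-→d7:-→d8:-→d9:-→d10:-→d11:-→d12:-→d13:-→d14:-→d15:-→d16:H6→d17:-→d18:-→d19:-→d20:-→d21:-→d22:-→d23:-→d24:H5  best=H5
  ? 5.22.35.215  path d0:-→d1:-→d2:-→d3:-→d4:-→d5:-→d6:-→d7:-→d8:-→d9:-→d10:-→d11:-→d12:H1→d13:-  best=H1

== LOOKUPS ==
["no-route","H1","H2","H1","H5","H6","H1","H6","H6","H5","H1"]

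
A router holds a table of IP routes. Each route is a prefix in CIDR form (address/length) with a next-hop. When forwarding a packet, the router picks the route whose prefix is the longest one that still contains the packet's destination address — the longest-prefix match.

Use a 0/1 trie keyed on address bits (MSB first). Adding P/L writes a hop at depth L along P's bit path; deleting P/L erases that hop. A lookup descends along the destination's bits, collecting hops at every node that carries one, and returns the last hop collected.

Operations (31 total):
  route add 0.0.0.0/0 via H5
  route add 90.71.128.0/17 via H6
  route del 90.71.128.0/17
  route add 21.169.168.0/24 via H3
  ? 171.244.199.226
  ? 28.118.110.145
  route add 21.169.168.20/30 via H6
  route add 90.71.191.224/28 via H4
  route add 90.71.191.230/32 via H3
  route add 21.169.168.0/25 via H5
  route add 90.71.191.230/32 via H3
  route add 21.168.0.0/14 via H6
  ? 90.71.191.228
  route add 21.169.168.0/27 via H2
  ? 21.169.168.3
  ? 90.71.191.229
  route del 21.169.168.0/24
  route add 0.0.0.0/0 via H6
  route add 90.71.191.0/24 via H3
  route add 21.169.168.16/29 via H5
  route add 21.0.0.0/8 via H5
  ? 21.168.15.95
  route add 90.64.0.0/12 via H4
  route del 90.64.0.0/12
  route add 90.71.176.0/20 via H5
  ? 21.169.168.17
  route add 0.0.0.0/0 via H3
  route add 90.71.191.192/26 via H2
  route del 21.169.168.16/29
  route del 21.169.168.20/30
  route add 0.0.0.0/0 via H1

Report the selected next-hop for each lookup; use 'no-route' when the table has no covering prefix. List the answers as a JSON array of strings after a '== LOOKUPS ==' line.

Process each operation:
  add 0.0.0.0/0 -> H5 at depth 0
  add 90.71.128.0/17 -> H6 at depth 17
  - 90.71.128.0/17 clear@17
  add 21.169.168.0/24 -> H3 at depth 24
  ? 171.244.199.226  path d0:H5  best=H5
  ? 28.118.110.145  path d0:H5→d1:-→d2:-→d3:-→d4:-  best=H5
  add 21.169.168.20/30 -> H6 at depth 30
  add 90.71.191.224/28 -> H4 at depth 28
  add 90.71.191.230/32 -> H3 at depth 32
  add 21.169.168.0/25 -> H5 at depth 25
  add 90.71.191.230/32 -> H3 at depth 32
  add 21.168.0.0/14 -> H6 at depth 14
  ? 90.71.191.228  path d0:H5→d1:-→d2:-→d3:-→d4:-→d5:-→d6:-→d7:-→d8:-→d9:-→d10:-→d11:-→d12:-→d13:-→d14:-→d15:-→d16:-→d17:-→d18:-→d19:-→d20:-→d21:-→d22:-→d23:-→d24:-→d25:-→d26:-→d27:-→d28:H4→d29:-→d30:-  best=H4
  add 21.169.168.0/27 -> H2 at depth 27
  ? 21.169.168.3  path d0:H5→d1:-→d2:-→d3:-→d4:-→d5:-→d6:-→d7:-→d8:-→d9:-→d10:-→d11:-→d12:-→d13:-→d14:H6→d15:-→d16:-→d17:-→d18:-→d19:-→d20:-→d21:-→d22:-→d23:-→d24:H3→d25:H5→d26:-→d27:H2  best=H2
  ? 90.71.191.229  path d0:H5→d1:-→d2:-→d3:-→d4:-→d5:-→d6:-→d7:-→d8:-→d9:-→d10:-→d11:-→d12:-→d13:-→d14:-→d15:-→d16:-→d17:-→d18:-→d19:-→d20:-→d21:-→d22:-→d23:-→d24:-→d25:-→d26:-→d27:-→d28:H4→d29:-→d30:-  best=H4
  - 21.169.168.0/24 clear@24
  add 0.0.0.0/0 -> H6 at depth 0
  add 90.71.191.0/24 -> H3 at depth 24
  add 21.169.168.16/29 -> H5 at depth 29
  add 21.0.0.0/8 -> H5 at depth 8
  ? 21.168.15.95  path d0:H6→d1:-→d2:-→d3:-→d4:-→d5:-→d6:-→d7:-→d8:H5→d9:-→d10:-→d11:-→d12:-→d13:-→d14:H6→d15:-  best=H6
  add 90.64.0.0/12 -> H4 at depth 12
  - 90.64.0.0/12 clear@12
  add 90.71.176.0/20 -> H5 at depth 20
  ? 21.169.168.17  path d0:H6→d1:-→d2:-→d3:-→d4:-→d5:-→d6:-→d7:-→d8:H5→d9:-→d10:-→d11:-→d12:-→d13:-→d14:H6→d15:-→d16:-→d17:-→d18:-→d19:-→d20:-→d21:-→d22:-→d23:-→d24:-→d25:H5→d26:-→d27:H2→d28:-→d29:H5  best=H5
  add 0.0.0.0/0 -> H3 at depth 0
  add 90.71.191.192/26 -> H2 at depth 26
  - 21.169.168.16/29 clear@29
  - 21.169.168.20/30 clear@30
  add 0.0.0.0/0 -> H1 at depth 0

== LOOKUPS ==
["H5","H5","H4","H2","H4","H6","H5"]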